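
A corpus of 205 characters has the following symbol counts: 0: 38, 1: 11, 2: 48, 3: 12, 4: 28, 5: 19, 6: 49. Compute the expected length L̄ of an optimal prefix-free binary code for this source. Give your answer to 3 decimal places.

Probabilities are the counts divided by 205.
Repeatedly combine the two least-probable nodes; the expected code length is the sum of the merged weights.
merge 11/205 + 12/205 → 23/205
merge 19/205 + 23/205 → 42/205
merge 28/205 + 38/205 → 66/205
merge 42/205 + 48/205 → 18/41
merge 49/205 + 66/205 → 23/41
merge 18/41 + 23/41 → 1
L = 23/205 + 42/205 + 66/205 + 18/41 + 23/41 + 1 = 541/205 ≈ 2.639 bits/symbol.

2.639 bits/symbol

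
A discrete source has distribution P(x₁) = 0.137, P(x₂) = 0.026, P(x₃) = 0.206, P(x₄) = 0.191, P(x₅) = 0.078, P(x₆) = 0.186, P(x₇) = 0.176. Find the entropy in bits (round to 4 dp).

2.6350 bits

H = −Σ pᵢ log₂ pᵢ.
−0.137·log₂(0.137) = 0.3929
−0.026·log₂(0.026) = 0.1369
−0.206·log₂(0.206) = 0.4695
−0.191·log₂(0.191) = 0.4562
−0.078·log₂(0.078) = 0.2871
−0.186·log₂(0.186) = 0.4514
−0.176·log₂(0.176) = 0.4411
Sum ≈ 2.6350 → 2.6350 bits.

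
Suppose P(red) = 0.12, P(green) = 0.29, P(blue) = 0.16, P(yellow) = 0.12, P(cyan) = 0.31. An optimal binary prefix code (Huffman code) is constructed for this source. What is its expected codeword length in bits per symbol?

Repeatedly combine the two least-probable nodes; the expected code length is the sum of the merged weights.
merge 3/25 + 3/25 → 6/25
merge 4/25 + 6/25 → 2/5
merge 29/100 + 31/100 → 3/5
merge 2/5 + 3/5 → 1
L = 6/25 + 2/5 + 3/5 + 1 = 56/25 = 2.24 bits/symbol.

2.24 bits/symbol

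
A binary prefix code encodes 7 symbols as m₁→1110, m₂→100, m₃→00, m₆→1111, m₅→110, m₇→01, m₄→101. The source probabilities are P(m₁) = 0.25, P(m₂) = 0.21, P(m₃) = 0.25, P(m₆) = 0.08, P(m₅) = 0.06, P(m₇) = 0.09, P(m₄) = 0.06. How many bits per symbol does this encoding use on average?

2.99 bits/symbol

L̄ = Σ pᵢ·ℓᵢ = 0.25·4 + 0.21·3 + 0.25·2 + 0.08·4 + 0.06·3 + 0.09·2 + 0.06·3 = 2.99 bits/symbol.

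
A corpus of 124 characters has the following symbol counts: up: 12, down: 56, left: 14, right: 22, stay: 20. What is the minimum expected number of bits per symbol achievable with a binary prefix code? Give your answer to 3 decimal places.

Probabilities are the counts divided by 124.
Repeatedly combine the two least-probable nodes; the expected code length is the sum of the merged weights.
merge 3/31 + 7/62 → 13/62
merge 5/31 + 11/62 → 21/62
merge 13/62 + 21/62 → 17/31
merge 14/31 + 17/31 → 1
L = 13/62 + 21/62 + 17/31 + 1 = 65/31 ≈ 2.097 bits/symbol.

2.097 bits/symbol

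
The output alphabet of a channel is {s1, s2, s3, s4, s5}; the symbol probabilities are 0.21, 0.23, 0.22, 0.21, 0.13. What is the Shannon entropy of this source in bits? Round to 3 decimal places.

2.297 bits

H = −Σ pᵢ log₂ pᵢ.
−0.21·log₂(0.21) = 0.4728
−0.23·log₂(0.23) = 0.4877
−0.22·log₂(0.22) = 0.4806
−0.21·log₂(0.21) = 0.4728
−0.13·log₂(0.13) = 0.3826
Sum ≈ 2.2965 → 2.297 bits.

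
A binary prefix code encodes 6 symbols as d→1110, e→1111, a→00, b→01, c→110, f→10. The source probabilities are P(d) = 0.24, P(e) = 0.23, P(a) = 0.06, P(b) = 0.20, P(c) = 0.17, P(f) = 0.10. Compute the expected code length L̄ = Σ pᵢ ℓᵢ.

L̄ = Σ pᵢ·ℓᵢ = 0.24·4 + 0.23·4 + 0.06·2 + 0.20·2 + 0.17·3 + 0.10·2 = 3.11 bits/symbol.

3.11 bits/symbol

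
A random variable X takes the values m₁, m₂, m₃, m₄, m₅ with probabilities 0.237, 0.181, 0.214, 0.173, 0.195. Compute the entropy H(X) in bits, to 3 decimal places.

H = −Σ pᵢ log₂ pᵢ.
−0.237·log₂(0.237) = 0.4923
−0.181·log₂(0.181) = 0.4463
−0.214·log₂(0.214) = 0.4760
−0.173·log₂(0.173) = 0.4379
−0.195·log₂(0.195) = 0.4599
Sum ≈ 2.3124 → 2.312 bits.

2.312 bits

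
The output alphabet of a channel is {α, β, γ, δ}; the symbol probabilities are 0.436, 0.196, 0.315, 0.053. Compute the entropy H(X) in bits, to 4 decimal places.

1.7325 bits

H = −Σ pᵢ log₂ pᵢ.
−0.436·log₂(0.436) = 0.5222
−0.196·log₂(0.196) = 0.4608
−0.315·log₂(0.315) = 0.5250
−0.053·log₂(0.053) = 0.2246
Sum ≈ 1.7325 → 1.7325 bits.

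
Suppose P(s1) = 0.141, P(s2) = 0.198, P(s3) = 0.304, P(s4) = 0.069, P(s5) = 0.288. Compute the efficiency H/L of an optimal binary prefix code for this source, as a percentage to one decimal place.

Entropy H = −Σ p log₂ p ≈ 2.1667 bits.
Huffman merges: 69/1000+141/1000→21/100; 99/500+21/100→51/125; 36/125+38/125→74/125; 51/125+74/125→1. L = 221/100 ≈ 2.2100.
Efficiency = H/L = 2.1667/2.2100 = 98.0%.

98.0%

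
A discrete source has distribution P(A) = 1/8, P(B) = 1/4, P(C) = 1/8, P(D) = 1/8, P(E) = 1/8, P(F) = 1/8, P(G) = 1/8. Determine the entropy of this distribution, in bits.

Each probability is a power of 1/2, so log₂(1/p) is an integer.
H = Σ p·log₂(1/p) = 1/8·3 + 1/4·2 + 1/8·3 + 1/8·3 + 1/8·3 + 1/8·3 + 1/8·3 = 2.75 bits.

2.75 bits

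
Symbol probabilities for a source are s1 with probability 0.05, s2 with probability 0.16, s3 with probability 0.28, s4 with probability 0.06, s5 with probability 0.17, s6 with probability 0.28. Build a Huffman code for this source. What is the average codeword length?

2.38 bits/symbol

Repeatedly combine the two least-probable nodes; the expected code length is the sum of the merged weights.
merge 1/20 + 3/50 → 11/100
merge 11/100 + 4/25 → 27/100
merge 17/100 + 27/100 → 11/25
merge 7/25 + 7/25 → 14/25
merge 11/25 + 14/25 → 1
L = 11/100 + 27/100 + 11/25 + 14/25 + 1 = 119/50 = 2.38 bits/symbol.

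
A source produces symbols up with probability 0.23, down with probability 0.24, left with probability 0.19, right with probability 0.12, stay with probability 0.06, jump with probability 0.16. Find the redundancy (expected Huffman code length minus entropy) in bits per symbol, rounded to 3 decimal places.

0.049 bits

Entropy H = −Σ p log₂ p ≈ 2.4706 bits.
Huffman merges: 3/50+3/25→9/50; 4/25+9/50→17/50; 19/100+23/100→21/50; 6/25+17/50→29/50; 21/50+29/50→1. L = 63/25 ≈ 2.5200.
L − H = 2.5200 − 2.4706 = 0.049 bits.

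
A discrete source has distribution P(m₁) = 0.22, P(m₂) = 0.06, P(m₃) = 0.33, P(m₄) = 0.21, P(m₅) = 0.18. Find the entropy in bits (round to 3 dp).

H = −Σ pᵢ log₂ pᵢ.
−0.22·log₂(0.22) = 0.4806
−0.06·log₂(0.06) = 0.2435
−0.33·log₂(0.33) = 0.5278
−0.21·log₂(0.21) = 0.4728
−0.18·log₂(0.18) = 0.4453
Sum ≈ 2.1701 → 2.170 bits.

2.170 bits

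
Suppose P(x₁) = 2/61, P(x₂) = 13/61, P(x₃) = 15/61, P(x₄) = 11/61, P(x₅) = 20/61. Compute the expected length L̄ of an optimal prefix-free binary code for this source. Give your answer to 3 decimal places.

2.213 bits/symbol

Repeatedly combine the two least-probable nodes; the expected code length is the sum of the merged weights.
merge 2/61 + 11/61 → 13/61
merge 13/61 + 13/61 → 26/61
merge 15/61 + 20/61 → 35/61
merge 26/61 + 35/61 → 1
L = 13/61 + 26/61 + 35/61 + 1 = 135/61 ≈ 2.213 bits/symbol.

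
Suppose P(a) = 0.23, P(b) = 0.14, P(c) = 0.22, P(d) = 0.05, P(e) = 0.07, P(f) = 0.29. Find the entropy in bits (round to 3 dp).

2.368 bits

H = −Σ pᵢ log₂ pᵢ.
−0.23·log₂(0.23) = 0.4877
−0.14·log₂(0.14) = 0.3971
−0.22·log₂(0.22) = 0.4806
−0.05·log₂(0.05) = 0.2161
−0.07·log₂(0.07) = 0.2686
−0.29·log₂(0.29) = 0.5179
Sum ≈ 2.3679 → 2.368 bits.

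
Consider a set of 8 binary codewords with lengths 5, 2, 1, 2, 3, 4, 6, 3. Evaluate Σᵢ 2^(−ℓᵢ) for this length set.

With common denominator 2^6 = 64: Σ 2^(−ℓᵢ) = 2/64 + 16/64 + 32/64 + 16/64 + 8/64 + 4/64 + 1/64 + 8/64 = 87/64 = 1.359375.

1.359375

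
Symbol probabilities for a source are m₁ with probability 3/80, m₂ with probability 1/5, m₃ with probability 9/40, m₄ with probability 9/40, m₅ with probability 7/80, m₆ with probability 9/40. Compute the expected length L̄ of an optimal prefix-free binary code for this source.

2.45 bits/symbol

Repeatedly combine the two least-probable nodes; the expected code length is the sum of the merged weights.
merge 3/80 + 7/80 → 1/8
merge 1/8 + 1/5 → 13/40
merge 9/40 + 9/40 → 9/20
merge 9/40 + 13/40 → 11/20
merge 9/20 + 11/20 → 1
L = 1/8 + 13/40 + 9/20 + 11/20 + 1 = 49/20 = 2.45 bits/symbol.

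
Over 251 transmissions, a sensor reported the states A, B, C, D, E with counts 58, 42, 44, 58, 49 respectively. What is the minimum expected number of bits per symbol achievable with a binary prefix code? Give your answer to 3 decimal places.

2.343 bits/symbol

Probabilities are the counts divided by 251.
Repeatedly combine the two least-probable nodes; the expected code length is the sum of the merged weights.
merge 42/251 + 44/251 → 86/251
merge 49/251 + 58/251 → 107/251
merge 58/251 + 86/251 → 144/251
merge 107/251 + 144/251 → 1
L = 86/251 + 107/251 + 144/251 + 1 = 588/251 ≈ 2.343 bits/symbol.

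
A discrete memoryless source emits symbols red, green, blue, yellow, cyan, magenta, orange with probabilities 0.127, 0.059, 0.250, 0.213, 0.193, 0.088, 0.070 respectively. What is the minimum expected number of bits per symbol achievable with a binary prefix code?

Repeatedly combine the two least-probable nodes; the expected code length is the sum of the merged weights.
merge 59/1000 + 7/100 → 129/1000
merge 11/125 + 127/1000 → 43/200
merge 129/1000 + 193/1000 → 161/500
merge 213/1000 + 43/200 → 107/250
merge 1/4 + 161/500 → 143/250
merge 107/250 + 143/250 → 1
L = 129/1000 + 43/200 + 161/500 + 107/250 + 143/250 + 1 = 1333/500 = 2.666 bits/symbol.

2.666 bits/symbol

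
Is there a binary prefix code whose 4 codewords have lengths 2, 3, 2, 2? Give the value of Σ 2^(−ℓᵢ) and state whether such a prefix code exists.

With common denominator 2^3 = 8: Σ 2^(−ℓᵢ) = 2/8 + 1/8 + 2/8 + 2/8 = 7/8 = 0.875.
Kraft's inequality requires Σ ≤ 1; here Σ = 0.875 ≤ 1, so such a prefix code exists.

0.875; yes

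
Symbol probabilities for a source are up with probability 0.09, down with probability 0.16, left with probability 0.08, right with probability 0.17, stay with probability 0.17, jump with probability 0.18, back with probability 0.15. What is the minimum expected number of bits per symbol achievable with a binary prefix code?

2.82 bits/symbol

Repeatedly combine the two least-probable nodes; the expected code length is the sum of the merged weights.
merge 2/25 + 9/100 → 17/100
merge 3/20 + 4/25 → 31/100
merge 17/100 + 17/100 → 17/50
merge 17/100 + 9/50 → 7/20
merge 31/100 + 17/50 → 13/20
merge 7/20 + 13/20 → 1
L = 17/100 + 31/100 + 17/50 + 7/20 + 13/20 + 1 = 141/50 = 2.82 bits/symbol.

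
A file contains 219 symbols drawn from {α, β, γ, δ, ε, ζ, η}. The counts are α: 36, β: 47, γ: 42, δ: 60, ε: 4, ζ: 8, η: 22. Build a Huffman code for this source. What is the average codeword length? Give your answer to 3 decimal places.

Probabilities are the counts divided by 219.
Repeatedly combine the two least-probable nodes; the expected code length is the sum of the merged weights.
merge 4/219 + 8/219 → 4/73
merge 4/73 + 22/219 → 34/219
merge 34/219 + 12/73 → 70/219
merge 14/73 + 47/219 → 89/219
merge 20/73 + 70/219 → 130/219
merge 89/219 + 130/219 → 1
L = 4/73 + 34/219 + 70/219 + 89/219 + 130/219 + 1 = 554/219 ≈ 2.530 bits/symbol.

2.530 bits/symbol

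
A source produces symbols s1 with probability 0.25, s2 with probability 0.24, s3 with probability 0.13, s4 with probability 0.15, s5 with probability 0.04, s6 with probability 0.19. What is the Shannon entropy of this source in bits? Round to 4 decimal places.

2.4283 bits

H = −Σ pᵢ log₂ pᵢ.
−0.25·log₂(0.25) = 0.5000
−0.24·log₂(0.24) = 0.4941
−0.13·log₂(0.13) = 0.3826
−0.15·log₂(0.15) = 0.4105
−0.04·log₂(0.04) = 0.1858
−0.19·log₂(0.19) = 0.4552
Sum ≈ 2.4283 → 2.4283 bits.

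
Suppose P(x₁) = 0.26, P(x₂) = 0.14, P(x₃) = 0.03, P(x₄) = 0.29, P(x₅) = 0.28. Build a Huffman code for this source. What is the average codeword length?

Repeatedly combine the two least-probable nodes; the expected code length is the sum of the merged weights.
merge 3/100 + 7/50 → 17/100
merge 17/100 + 13/50 → 43/100
merge 7/25 + 29/100 → 57/100
merge 43/100 + 57/100 → 1
L = 17/100 + 43/100 + 57/100 + 1 = 217/100 = 2.17 bits/symbol.

2.17 bits/symbol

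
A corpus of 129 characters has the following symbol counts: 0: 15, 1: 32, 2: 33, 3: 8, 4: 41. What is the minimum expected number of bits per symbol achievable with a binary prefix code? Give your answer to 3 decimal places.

2.178 bits/symbol

Probabilities are the counts divided by 129.
Repeatedly combine the two least-probable nodes; the expected code length is the sum of the merged weights.
merge 8/129 + 5/43 → 23/129
merge 23/129 + 32/129 → 55/129
merge 11/43 + 41/129 → 74/129
merge 55/129 + 74/129 → 1
L = 23/129 + 55/129 + 74/129 + 1 = 281/129 ≈ 2.178 bits/symbol.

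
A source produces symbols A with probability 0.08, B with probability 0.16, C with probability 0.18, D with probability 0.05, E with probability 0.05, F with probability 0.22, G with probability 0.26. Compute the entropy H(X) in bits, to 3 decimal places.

2.578 bits

H = −Σ pᵢ log₂ pᵢ.
−0.08·log₂(0.08) = 0.2915
−0.16·log₂(0.16) = 0.4230
−0.18·log₂(0.18) = 0.4453
−0.05·log₂(0.05) = 0.2161
−0.05·log₂(0.05) = 0.2161
−0.22·log₂(0.22) = 0.4806
−0.26·log₂(0.26) = 0.5053
Sum ≈ 2.5779 → 2.578 bits.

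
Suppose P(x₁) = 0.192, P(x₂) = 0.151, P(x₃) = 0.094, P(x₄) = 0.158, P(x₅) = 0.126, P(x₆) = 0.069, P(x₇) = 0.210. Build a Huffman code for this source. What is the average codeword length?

2.761 bits/symbol

Repeatedly combine the two least-probable nodes; the expected code length is the sum of the merged weights.
merge 69/1000 + 47/500 → 163/1000
merge 63/500 + 151/1000 → 277/1000
merge 79/500 + 163/1000 → 321/1000
merge 24/125 + 21/100 → 201/500
merge 277/1000 + 321/1000 → 299/500
merge 201/500 + 299/500 → 1
L = 163/1000 + 277/1000 + 321/1000 + 201/500 + 299/500 + 1 = 2761/1000 = 2.761 bits/symbol.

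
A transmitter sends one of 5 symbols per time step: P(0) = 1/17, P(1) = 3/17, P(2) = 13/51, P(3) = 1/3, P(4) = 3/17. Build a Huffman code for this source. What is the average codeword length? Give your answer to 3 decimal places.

Repeatedly combine the two least-probable nodes; the expected code length is the sum of the merged weights.
merge 1/17 + 3/17 → 4/17
merge 3/17 + 4/17 → 7/17
merge 13/51 + 1/3 → 10/17
merge 7/17 + 10/17 → 1
L = 4/17 + 7/17 + 10/17 + 1 = 38/17 ≈ 2.235 bits/symbol.

2.235 bits/symbol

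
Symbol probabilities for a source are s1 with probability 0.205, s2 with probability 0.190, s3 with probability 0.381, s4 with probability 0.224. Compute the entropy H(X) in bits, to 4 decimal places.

1.9378 bits

H = −Σ pᵢ log₂ pᵢ.
−0.205·log₂(0.205) = 0.4687
−0.190·log₂(0.190) = 0.4552
−0.381·log₂(0.381) = 0.5304
−0.224·log₂(0.224) = 0.4835
Sum ≈ 1.9378 → 1.9378 bits.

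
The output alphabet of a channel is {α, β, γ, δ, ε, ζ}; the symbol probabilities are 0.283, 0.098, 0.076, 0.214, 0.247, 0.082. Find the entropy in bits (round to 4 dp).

H = −Σ pᵢ log₂ pᵢ.
−0.283·log₂(0.283) = 0.5154
−0.098·log₂(0.098) = 0.3284
−0.076·log₂(0.076) = 0.2826
−0.214·log₂(0.214) = 0.4760
−0.247·log₂(0.247) = 0.4983
−0.082·log₂(0.082) = 0.2959
Sum ≈ 2.3965 → 2.3965 bits.

2.3965 bits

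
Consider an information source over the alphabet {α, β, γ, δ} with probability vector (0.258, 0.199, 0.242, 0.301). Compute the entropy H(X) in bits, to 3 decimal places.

1.985 bits

H = −Σ pᵢ log₂ pᵢ.
−0.258·log₂(0.258) = 0.5043
−0.199·log₂(0.199) = 0.4635
−0.242·log₂(0.242) = 0.4954
−0.301·log₂(0.301) = 0.5214
Sum ≈ 1.9845 → 1.985 bits.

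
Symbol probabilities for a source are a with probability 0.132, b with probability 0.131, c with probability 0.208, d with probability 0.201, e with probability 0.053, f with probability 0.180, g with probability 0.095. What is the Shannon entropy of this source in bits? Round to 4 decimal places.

2.6987 bits

H = −Σ pᵢ log₂ pᵢ.
−0.132·log₂(0.132) = 0.3856
−0.131·log₂(0.131) = 0.3841
−0.208·log₂(0.208) = 0.4712
−0.201·log₂(0.201) = 0.4653
−0.053·log₂(0.053) = 0.2246
−0.180·log₂(0.180) = 0.4453
−0.095·log₂(0.095) = 0.3226
Sum ≈ 2.6987 → 2.6987 bits.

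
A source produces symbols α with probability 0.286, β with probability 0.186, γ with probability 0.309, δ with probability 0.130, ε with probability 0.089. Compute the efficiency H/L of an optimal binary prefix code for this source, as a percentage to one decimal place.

Entropy H = −Σ p log₂ p ≈ 2.1846 bits.
Huffman merges: 89/1000+13/100→219/1000; 93/500+219/1000→81/200; 143/500+309/1000→119/200; 81/200+119/200→1. L = 2219/1000 ≈ 2.2190.
Efficiency = H/L = 2.1846/2.2190 = 98.5%.

98.5%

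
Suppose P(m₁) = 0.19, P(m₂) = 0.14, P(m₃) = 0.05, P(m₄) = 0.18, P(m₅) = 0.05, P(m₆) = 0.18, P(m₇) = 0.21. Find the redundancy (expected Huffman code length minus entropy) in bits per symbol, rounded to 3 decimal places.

Entropy H = −Σ p log₂ p ≈ 2.6480 bits.
Huffman merges: 1/20+1/20→1/10; 1/10+7/50→6/25; 9/50+9/50→9/25; 19/100+21/100→2/5; 6/25+9/25→3/5; 2/5+3/5→1. L = 27/10 ≈ 2.7000.
L − H = 2.7000 − 2.6480 = 0.052 bits.

0.052 bits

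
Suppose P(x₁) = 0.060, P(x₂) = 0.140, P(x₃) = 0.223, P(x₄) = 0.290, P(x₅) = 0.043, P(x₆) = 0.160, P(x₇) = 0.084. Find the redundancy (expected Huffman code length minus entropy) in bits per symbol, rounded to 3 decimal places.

Entropy H = −Σ p log₂ p ≈ 2.5597 bits.
Huffman merges: 43/1000+3/50→103/1000; 21/250+103/1000→187/1000; 7/50+4/25→3/10; 187/1000+223/1000→41/100; 29/100+3/10→59/100; 41/100+59/100→1. L = 259/100 ≈ 2.5900.
L − H = 2.5900 − 2.5597 = 0.030 bits.

0.030 bits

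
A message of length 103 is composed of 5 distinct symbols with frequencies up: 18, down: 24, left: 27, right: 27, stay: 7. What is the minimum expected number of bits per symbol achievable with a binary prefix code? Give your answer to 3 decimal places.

2.243 bits/symbol

Probabilities are the counts divided by 103.
Repeatedly combine the two least-probable nodes; the expected code length is the sum of the merged weights.
merge 7/103 + 18/103 → 25/103
merge 24/103 + 25/103 → 49/103
merge 27/103 + 27/103 → 54/103
merge 49/103 + 54/103 → 1
L = 25/103 + 49/103 + 54/103 + 1 = 231/103 ≈ 2.243 bits/symbol.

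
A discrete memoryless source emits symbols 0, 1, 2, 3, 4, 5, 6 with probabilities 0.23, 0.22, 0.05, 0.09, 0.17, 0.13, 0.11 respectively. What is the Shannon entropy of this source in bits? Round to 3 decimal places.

2.665 bits

H = −Σ pᵢ log₂ pᵢ.
−0.23·log₂(0.23) = 0.4877
−0.22·log₂(0.22) = 0.4806
−0.05·log₂(0.05) = 0.2161
−0.09·log₂(0.09) = 0.3127
−0.17·log₂(0.17) = 0.4346
−0.13·log₂(0.13) = 0.3826
−0.11·log₂(0.11) = 0.3503
Sum ≈ 2.6645 → 2.665 bits.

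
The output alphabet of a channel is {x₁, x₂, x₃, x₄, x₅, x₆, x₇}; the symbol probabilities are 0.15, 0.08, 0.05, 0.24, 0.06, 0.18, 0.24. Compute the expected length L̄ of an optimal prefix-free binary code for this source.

2.63 bits/symbol

Repeatedly combine the two least-probable nodes; the expected code length is the sum of the merged weights.
merge 1/20 + 3/50 → 11/100
merge 2/25 + 11/100 → 19/100
merge 3/20 + 9/50 → 33/100
merge 19/100 + 6/25 → 43/100
merge 6/25 + 33/100 → 57/100
merge 43/100 + 57/100 → 1
L = 11/100 + 19/100 + 33/100 + 43/100 + 57/100 + 1 = 263/100 = 2.63 bits/symbol.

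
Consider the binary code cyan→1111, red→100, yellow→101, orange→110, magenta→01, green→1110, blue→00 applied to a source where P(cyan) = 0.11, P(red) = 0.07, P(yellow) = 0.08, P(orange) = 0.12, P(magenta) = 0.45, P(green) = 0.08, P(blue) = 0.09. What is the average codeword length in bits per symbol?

L̄ = Σ pᵢ·ℓᵢ = 0.11·4 + 0.07·3 + 0.08·3 + 0.12·3 + 0.45·2 + 0.08·4 + 0.09·2 = 2.65 bits/symbol.

2.65 bits/symbol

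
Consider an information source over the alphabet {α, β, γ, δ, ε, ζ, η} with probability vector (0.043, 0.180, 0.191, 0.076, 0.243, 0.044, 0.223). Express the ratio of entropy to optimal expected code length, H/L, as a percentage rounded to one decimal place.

98.6%

Entropy H = −Σ p log₂ p ≈ 2.5562 bits.
Huffman merges: 43/1000+11/250→87/1000; 19/250+87/1000→163/1000; 163/1000+9/50→343/1000; 191/1000+223/1000→207/500; 243/1000+343/1000→293/500; 207/500+293/500→1. L = 2593/1000 ≈ 2.5930.
Efficiency = H/L = 2.5562/2.5930 = 98.6%.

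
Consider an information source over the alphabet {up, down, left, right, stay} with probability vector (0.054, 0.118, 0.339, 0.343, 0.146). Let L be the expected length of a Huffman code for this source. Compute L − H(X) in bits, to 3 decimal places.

0.092 bits

Entropy H = −Σ p log₂ p ≈ 2.0550 bits.
Huffman merges: 27/500+59/500→43/250; 73/500+43/250→159/500; 159/500+339/1000→657/1000; 343/1000+657/1000→1. L = 2147/1000 ≈ 2.1470.
L − H = 2.1470 − 2.0550 = 0.092 bits.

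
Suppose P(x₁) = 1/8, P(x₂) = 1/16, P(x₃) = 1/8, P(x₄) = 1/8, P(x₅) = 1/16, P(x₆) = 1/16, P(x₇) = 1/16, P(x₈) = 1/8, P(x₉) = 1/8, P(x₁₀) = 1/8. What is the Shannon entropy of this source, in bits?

Each probability is a power of 1/2, so log₂(1/p) is an integer.
H = Σ p·log₂(1/p) = 1/8·3 + 1/16·4 + 1/8·3 + 1/8·3 + 1/16·4 + 1/16·4 + 1/16·4 + 1/8·3 + 1/8·3 + 1/8·3 = 3.25 bits.

3.25 bits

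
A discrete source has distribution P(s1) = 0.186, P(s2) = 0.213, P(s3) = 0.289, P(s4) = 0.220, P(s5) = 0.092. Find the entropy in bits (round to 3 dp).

2.241 bits

H = −Σ pᵢ log₂ pᵢ.
−0.186·log₂(0.186) = 0.4514
−0.213·log₂(0.213) = 0.4752
−0.289·log₂(0.289) = 0.5176
−0.220·log₂(0.220) = 0.4806
−0.092·log₂(0.092) = 0.3167
Sum ≈ 2.2414 → 2.241 bits.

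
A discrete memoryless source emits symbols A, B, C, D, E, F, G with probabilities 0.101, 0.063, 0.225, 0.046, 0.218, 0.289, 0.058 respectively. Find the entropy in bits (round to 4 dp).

H = −Σ pᵢ log₂ pᵢ.
−0.101·log₂(0.101) = 0.3341
−0.063·log₂(0.063) = 0.2513
−0.225·log₂(0.225) = 0.4842
−0.046·log₂(0.046) = 0.2043
−0.218·log₂(0.218) = 0.4791
−0.289·log₂(0.289) = 0.5176
−0.058·log₂(0.058) = 0.2383
Sum ≈ 2.5088 → 2.5088 bits.

2.5088 bits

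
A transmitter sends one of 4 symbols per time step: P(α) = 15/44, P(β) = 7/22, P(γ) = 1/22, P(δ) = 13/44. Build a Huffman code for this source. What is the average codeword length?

Repeatedly combine the two least-probable nodes; the expected code length is the sum of the merged weights.
merge 1/22 + 13/44 → 15/44
merge 7/22 + 15/44 → 29/44
merge 15/44 + 29/44 → 1
L = 15/44 + 29/44 + 1 = 2 bits/symbol.

2 bits/symbol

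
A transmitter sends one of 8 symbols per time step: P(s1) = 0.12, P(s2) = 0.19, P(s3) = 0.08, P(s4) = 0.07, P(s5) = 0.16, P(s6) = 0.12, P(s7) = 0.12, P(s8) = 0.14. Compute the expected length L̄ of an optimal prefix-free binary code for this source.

2.96 bits/symbol

Repeatedly combine the two least-probable nodes; the expected code length is the sum of the merged weights.
merge 7/100 + 2/25 → 3/20
merge 3/25 + 3/25 → 6/25
merge 3/25 + 7/50 → 13/50
merge 3/20 + 4/25 → 31/100
merge 19/100 + 6/25 → 43/100
merge 13/50 + 31/100 → 57/100
merge 43/100 + 57/100 → 1
L = 3/20 + 6/25 + 13/50 + 31/100 + 43/100 + 57/100 + 1 = 74/25 = 2.96 bits/symbol.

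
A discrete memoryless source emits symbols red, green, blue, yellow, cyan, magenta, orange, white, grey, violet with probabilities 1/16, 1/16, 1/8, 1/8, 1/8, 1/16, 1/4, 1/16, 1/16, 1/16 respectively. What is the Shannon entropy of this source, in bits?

Each probability is a power of 1/2, so log₂(1/p) is an integer.
H = Σ p·log₂(1/p) = 1/16·4 + 1/16·4 + 1/8·3 + 1/8·3 + 1/8·3 + 1/16·4 + 1/4·2 + 1/16·4 + 1/16·4 + 1/16·4 = 3.125 bits.

3.125 bits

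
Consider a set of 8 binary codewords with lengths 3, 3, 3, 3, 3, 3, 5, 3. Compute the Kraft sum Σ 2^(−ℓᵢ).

0.90625

With common denominator 2^5 = 32: Σ 2^(−ℓᵢ) = 4/32 + 4/32 + 4/32 + 4/32 + 4/32 + 4/32 + 1/32 + 4/32 = 29/32 = 0.90625.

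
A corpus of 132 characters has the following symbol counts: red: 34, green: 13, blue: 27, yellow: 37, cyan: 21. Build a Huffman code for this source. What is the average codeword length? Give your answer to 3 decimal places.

2.258 bits/symbol

Probabilities are the counts divided by 132.
Repeatedly combine the two least-probable nodes; the expected code length is the sum of the merged weights.
merge 13/132 + 7/44 → 17/66
merge 9/44 + 17/66 → 61/132
merge 17/66 + 37/132 → 71/132
merge 61/132 + 71/132 → 1
L = 17/66 + 61/132 + 71/132 + 1 = 149/66 ≈ 2.258 bits/symbol.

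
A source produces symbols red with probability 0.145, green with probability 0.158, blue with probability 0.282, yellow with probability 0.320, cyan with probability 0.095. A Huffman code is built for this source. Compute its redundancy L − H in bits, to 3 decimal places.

Entropy H = −Σ p log₂ p ≈ 2.1882 bits.
Huffman merges: 19/200+29/200→6/25; 79/500+6/25→199/500; 141/500+8/25→301/500; 199/500+301/500→1. L = 56/25 ≈ 2.2400.
L − H = 2.2400 − 2.1882 = 0.052 bits.

0.052 bits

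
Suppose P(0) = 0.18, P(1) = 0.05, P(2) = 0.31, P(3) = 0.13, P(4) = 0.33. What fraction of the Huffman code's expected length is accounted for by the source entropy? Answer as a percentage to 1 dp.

Entropy H = −Σ p log₂ p ≈ 2.0957 bits.
Huffman merges: 1/20+13/100→9/50; 9/50+9/50→9/25; 31/100+33/100→16/25; 9/25+16/25→1. L = 109/50 ≈ 2.1800.
Efficiency = H/L = 2.0957/2.1800 = 96.1%.

96.1%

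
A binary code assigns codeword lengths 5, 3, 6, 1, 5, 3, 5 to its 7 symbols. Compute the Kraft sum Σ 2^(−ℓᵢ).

With common denominator 2^6 = 64: Σ 2^(−ℓᵢ) = 2/64 + 8/64 + 1/64 + 32/64 + 2/64 + 8/64 + 2/64 = 55/64 = 0.859375.

0.859375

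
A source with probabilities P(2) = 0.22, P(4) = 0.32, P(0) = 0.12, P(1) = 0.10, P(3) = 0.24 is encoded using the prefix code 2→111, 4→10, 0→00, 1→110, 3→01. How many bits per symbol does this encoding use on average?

2.32 bits/symbol

L̄ = Σ pᵢ·ℓᵢ = 0.22·3 + 0.32·2 + 0.12·2 + 0.10·3 + 0.24·2 = 2.32 bits/symbol.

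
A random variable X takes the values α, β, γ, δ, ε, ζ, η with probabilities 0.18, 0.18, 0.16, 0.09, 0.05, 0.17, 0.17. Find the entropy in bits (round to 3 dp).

2.712 bits

H = −Σ pᵢ log₂ pᵢ.
−0.18·log₂(0.18) = 0.4453
−0.18·log₂(0.18) = 0.4453
−0.16·log₂(0.16) = 0.4230
−0.09·log₂(0.09) = 0.3127
−0.05·log₂(0.05) = 0.2161
−0.17·log₂(0.17) = 0.4346
−0.17·log₂(0.17) = 0.4346
Sum ≈ 2.7116 → 2.712 bits.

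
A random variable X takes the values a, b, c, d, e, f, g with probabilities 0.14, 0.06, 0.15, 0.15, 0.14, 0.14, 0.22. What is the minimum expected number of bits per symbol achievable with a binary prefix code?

2.78 bits/symbol

Repeatedly combine the two least-probable nodes; the expected code length is the sum of the merged weights.
merge 3/50 + 7/50 → 1/5
merge 7/50 + 7/50 → 7/25
merge 3/20 + 3/20 → 3/10
merge 1/5 + 11/50 → 21/50
merge 7/25 + 3/10 → 29/50
merge 21/50 + 29/50 → 1
L = 1/5 + 7/25 + 3/10 + 21/50 + 29/50 + 1 = 139/50 = 2.78 bits/symbol.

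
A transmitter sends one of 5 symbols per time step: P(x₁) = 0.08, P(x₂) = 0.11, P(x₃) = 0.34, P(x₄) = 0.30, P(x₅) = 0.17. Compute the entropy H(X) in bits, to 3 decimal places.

2.127 bits

H = −Σ pᵢ log₂ pᵢ.
−0.08·log₂(0.08) = 0.2915
−0.11·log₂(0.11) = 0.3503
−0.34·log₂(0.34) = 0.5292
−0.30·log₂(0.30) = 0.5211
−0.17·log₂(0.17) = 0.4346
Sum ≈ 2.1266 → 2.127 bits.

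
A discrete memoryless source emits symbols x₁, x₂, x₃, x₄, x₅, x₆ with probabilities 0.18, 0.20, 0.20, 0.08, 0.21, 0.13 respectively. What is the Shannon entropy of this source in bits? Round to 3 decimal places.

2.521 bits

H = −Σ pᵢ log₂ pᵢ.
−0.18·log₂(0.18) = 0.4453
−0.20·log₂(0.20) = 0.4644
−0.20·log₂(0.20) = 0.4644
−0.08·log₂(0.08) = 0.2915
−0.21·log₂(0.21) = 0.4728
−0.13·log₂(0.13) = 0.3826
Sum ≈ 2.5211 → 2.521 bits.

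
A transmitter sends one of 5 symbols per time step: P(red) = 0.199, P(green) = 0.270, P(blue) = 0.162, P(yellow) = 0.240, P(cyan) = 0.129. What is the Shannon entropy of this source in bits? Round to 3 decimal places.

2.274 bits

H = −Σ pᵢ log₂ pᵢ.
−0.199·log₂(0.199) = 0.4635
−0.270·log₂(0.270) = 0.5100
−0.162·log₂(0.162) = 0.4254
−0.240·log₂(0.240) = 0.4941
−0.129·log₂(0.129) = 0.3811
Sum ≈ 2.2742 → 2.274 bits.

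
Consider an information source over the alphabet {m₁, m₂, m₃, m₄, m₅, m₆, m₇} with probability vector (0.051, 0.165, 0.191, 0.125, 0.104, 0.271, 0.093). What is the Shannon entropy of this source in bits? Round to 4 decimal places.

2.6478 bits

H = −Σ pᵢ log₂ pᵢ.
−0.051·log₂(0.051) = 0.2190
−0.165·log₂(0.165) = 0.4289
−0.191·log₂(0.191) = 0.4562
−0.125·log₂(0.125) = 0.3750
−0.104·log₂(0.104) = 0.3396
−0.271·log₂(0.271) = 0.5105
−0.093·log₂(0.093) = 0.3187
Sum ≈ 2.6478 → 2.6478 bits.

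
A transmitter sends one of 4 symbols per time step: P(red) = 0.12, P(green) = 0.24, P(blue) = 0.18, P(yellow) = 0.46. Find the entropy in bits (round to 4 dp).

H = −Σ pᵢ log₂ pᵢ.
−0.12·log₂(0.12) = 0.3671
−0.24·log₂(0.24) = 0.4941
−0.18·log₂(0.18) = 0.4453
−0.46·log₂(0.46) = 0.5153
Sum ≈ 1.8218 → 1.8218 bits.

1.8218 bits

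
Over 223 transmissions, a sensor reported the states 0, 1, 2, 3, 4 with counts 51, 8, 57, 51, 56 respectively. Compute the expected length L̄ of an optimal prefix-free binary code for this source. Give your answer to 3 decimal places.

Probabilities are the counts divided by 223.
Repeatedly combine the two least-probable nodes; the expected code length is the sum of the merged weights.
merge 8/223 + 51/223 → 59/223
merge 51/223 + 56/223 → 107/223
merge 57/223 + 59/223 → 116/223
merge 107/223 + 116/223 → 1
L = 59/223 + 107/223 + 116/223 + 1 = 505/223 ≈ 2.265 bits/symbol.

2.265 bits/symbol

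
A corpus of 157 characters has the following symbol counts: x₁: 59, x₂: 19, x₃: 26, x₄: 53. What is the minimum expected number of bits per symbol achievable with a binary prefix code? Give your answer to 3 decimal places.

Probabilities are the counts divided by 157.
Repeatedly combine the two least-probable nodes; the expected code length is the sum of the merged weights.
merge 19/157 + 26/157 → 45/157
merge 45/157 + 53/157 → 98/157
merge 59/157 + 98/157 → 1
L = 45/157 + 98/157 + 1 = 300/157 ≈ 1.911 bits/symbol.

1.911 bits/symbol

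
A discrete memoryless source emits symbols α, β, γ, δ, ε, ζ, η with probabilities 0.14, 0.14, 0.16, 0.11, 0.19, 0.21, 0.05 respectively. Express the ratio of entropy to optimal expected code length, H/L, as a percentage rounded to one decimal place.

98.2%

Entropy H = −Σ p log₂ p ≈ 2.7117 bits.
Huffman merges: 1/20+11/100→4/25; 7/50+7/50→7/25; 4/25+4/25→8/25; 19/100+21/100→2/5; 7/25+8/25→3/5; 2/5+3/5→1. L = 69/25 ≈ 2.7600.
Efficiency = H/L = 2.7117/2.7600 = 98.2%.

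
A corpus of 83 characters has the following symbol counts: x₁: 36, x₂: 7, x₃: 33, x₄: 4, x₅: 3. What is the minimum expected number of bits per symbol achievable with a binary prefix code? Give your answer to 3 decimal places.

1.819 bits/symbol

Probabilities are the counts divided by 83.
Repeatedly combine the two least-probable nodes; the expected code length is the sum of the merged weights.
merge 3/83 + 4/83 → 7/83
merge 7/83 + 7/83 → 14/83
merge 14/83 + 33/83 → 47/83
merge 36/83 + 47/83 → 1
L = 7/83 + 14/83 + 47/83 + 1 = 151/83 ≈ 1.819 bits/symbol.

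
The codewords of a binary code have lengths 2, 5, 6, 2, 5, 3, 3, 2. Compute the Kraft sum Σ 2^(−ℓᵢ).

1.078125

With common denominator 2^6 = 64: Σ 2^(−ℓᵢ) = 16/64 + 2/64 + 1/64 + 16/64 + 2/64 + 8/64 + 8/64 + 16/64 = 69/64 = 1.078125.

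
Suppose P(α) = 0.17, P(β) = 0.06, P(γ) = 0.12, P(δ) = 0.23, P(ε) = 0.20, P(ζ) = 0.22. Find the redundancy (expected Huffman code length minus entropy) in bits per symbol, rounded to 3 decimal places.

Entropy H = −Σ p log₂ p ≈ 2.4778 bits.
Huffman merges: 3/50+3/25→9/50; 17/100+9/50→7/20; 1/5+11/50→21/50; 23/100+7/20→29/50; 21/50+29/50→1. L = 253/100 ≈ 2.5300.
L − H = 2.5300 − 2.4778 = 0.052 bits.

0.052 bits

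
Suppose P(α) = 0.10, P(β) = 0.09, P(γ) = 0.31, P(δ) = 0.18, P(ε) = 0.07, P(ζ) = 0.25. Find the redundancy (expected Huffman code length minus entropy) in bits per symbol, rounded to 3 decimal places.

Entropy H = −Σ p log₂ p ≈ 2.3825 bits.
Huffman merges: 7/100+9/100→4/25; 1/10+4/25→13/50; 9/50+1/4→43/100; 13/50+31/100→57/100; 43/100+57/100→1. L = 121/50 ≈ 2.4200.
L − H = 2.4200 − 2.3825 = 0.037 bits.

0.037 bits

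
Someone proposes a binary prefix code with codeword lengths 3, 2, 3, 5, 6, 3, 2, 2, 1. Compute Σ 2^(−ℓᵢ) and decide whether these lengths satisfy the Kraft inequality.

With common denominator 2^6 = 64: Σ 2^(−ℓᵢ) = 8/64 + 16/64 + 8/64 + 2/64 + 1/64 + 8/64 + 16/64 + 16/64 + 32/64 = 107/64 = 1.671875.
Kraft's inequality requires Σ ≤ 1; here Σ = 1.671875 > 1, so no such prefix code exists.

1.671875; no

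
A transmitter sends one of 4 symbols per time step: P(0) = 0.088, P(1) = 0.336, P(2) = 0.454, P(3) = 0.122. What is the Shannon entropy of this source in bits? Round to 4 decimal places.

H = −Σ pᵢ log₂ pᵢ.
−0.088·log₂(0.088) = 0.3086
−0.336·log₂(0.336) = 0.5287
−0.454·log₂(0.454) = 0.5172
−0.122·log₂(0.122) = 0.3703
Sum ≈ 1.7247 → 1.7247 bits.

1.7247 bits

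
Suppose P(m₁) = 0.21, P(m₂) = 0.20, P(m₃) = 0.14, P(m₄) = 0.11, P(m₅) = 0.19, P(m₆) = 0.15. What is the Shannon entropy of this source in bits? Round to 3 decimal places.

H = −Σ pᵢ log₂ pᵢ.
−0.21·log₂(0.21) = 0.4728
−0.20·log₂(0.20) = 0.4644
−0.14·log₂(0.14) = 0.3971
−0.11·log₂(0.11) = 0.3503
−0.19·log₂(0.19) = 0.4552
−0.15·log₂(0.15) = 0.4105
Sum ≈ 2.5504 → 2.550 bits.

2.550 bits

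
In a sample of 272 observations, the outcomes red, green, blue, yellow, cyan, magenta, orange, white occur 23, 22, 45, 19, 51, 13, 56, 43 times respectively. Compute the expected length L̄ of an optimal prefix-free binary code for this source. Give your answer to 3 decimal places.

2.890 bits/symbol

Probabilities are the counts divided by 272.
Repeatedly combine the two least-probable nodes; the expected code length is the sum of the merged weights.
merge 13/272 + 19/272 → 2/17
merge 11/136 + 23/272 → 45/272
merge 2/17 + 43/272 → 75/272
merge 45/272 + 45/272 → 45/136
merge 3/16 + 7/34 → 107/272
merge 75/272 + 45/136 → 165/272
merge 107/272 + 165/272 → 1
L = 2/17 + 45/272 + 75/272 + 45/136 + 107/272 + 165/272 + 1 = 393/136 ≈ 2.890 bits/symbol.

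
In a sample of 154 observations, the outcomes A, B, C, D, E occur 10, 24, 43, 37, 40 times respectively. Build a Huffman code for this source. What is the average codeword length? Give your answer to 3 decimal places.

2.221 bits/symbol

Probabilities are the counts divided by 154.
Repeatedly combine the two least-probable nodes; the expected code length is the sum of the merged weights.
merge 5/77 + 12/77 → 17/77
merge 17/77 + 37/154 → 71/154
merge 20/77 + 43/154 → 83/154
merge 71/154 + 83/154 → 1
L = 17/77 + 71/154 + 83/154 + 1 = 171/77 ≈ 2.221 bits/symbol.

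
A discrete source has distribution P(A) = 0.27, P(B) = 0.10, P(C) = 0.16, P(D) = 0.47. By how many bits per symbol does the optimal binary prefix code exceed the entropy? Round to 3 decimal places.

Entropy H = −Σ p log₂ p ≈ 1.7772 bits.
Huffman merges: 1/10+4/25→13/50; 13/50+27/100→53/100; 47/100+53/100→1. L = 179/100 ≈ 1.7900.
L − H = 1.7900 − 1.7772 = 0.013 bits.

0.013 bits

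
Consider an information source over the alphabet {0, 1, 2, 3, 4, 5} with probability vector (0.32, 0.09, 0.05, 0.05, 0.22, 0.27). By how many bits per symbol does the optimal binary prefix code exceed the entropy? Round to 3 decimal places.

0.029 bits

Entropy H = −Σ p log₂ p ≈ 2.2615 bits.
Huffman merges: 1/20+1/20→1/10; 9/100+1/10→19/100; 19/100+11/50→41/100; 27/100+8/25→59/100; 41/100+59/100→1. L = 229/100 ≈ 2.2900.
L − H = 2.2900 − 2.2615 = 0.029 bits.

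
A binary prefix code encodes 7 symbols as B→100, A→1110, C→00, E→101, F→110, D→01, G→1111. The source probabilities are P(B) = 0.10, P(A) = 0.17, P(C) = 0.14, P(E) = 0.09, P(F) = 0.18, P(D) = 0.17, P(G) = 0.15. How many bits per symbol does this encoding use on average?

L̄ = Σ pᵢ·ℓᵢ = 0.10·3 + 0.17·4 + 0.14·2 + 0.09·3 + 0.18·3 + 0.17·2 + 0.15·4 = 3.01 bits/symbol.

3.01 bits/symbol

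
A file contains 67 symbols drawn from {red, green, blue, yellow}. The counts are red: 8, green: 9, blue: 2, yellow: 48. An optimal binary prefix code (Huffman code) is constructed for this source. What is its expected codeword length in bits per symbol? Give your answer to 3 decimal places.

Probabilities are the counts divided by 67.
Repeatedly combine the two least-probable nodes; the expected code length is the sum of the merged weights.
merge 2/67 + 8/67 → 10/67
merge 9/67 + 10/67 → 19/67
merge 19/67 + 48/67 → 1
L = 10/67 + 19/67 + 1 = 96/67 ≈ 1.433 bits/symbol.

1.433 bits/symbol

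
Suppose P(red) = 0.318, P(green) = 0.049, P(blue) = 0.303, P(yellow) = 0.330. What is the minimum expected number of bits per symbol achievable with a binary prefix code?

2 bits/symbol

Repeatedly combine the two least-probable nodes; the expected code length is the sum of the merged weights.
merge 49/1000 + 303/1000 → 44/125
merge 159/500 + 33/100 → 81/125
merge 44/125 + 81/125 → 1
L = 44/125 + 81/125 + 1 = 2 bits/symbol.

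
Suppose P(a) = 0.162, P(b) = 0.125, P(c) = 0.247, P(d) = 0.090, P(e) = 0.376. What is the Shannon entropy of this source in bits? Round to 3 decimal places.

2.142 bits

H = −Σ pᵢ log₂ pᵢ.
−0.162·log₂(0.162) = 0.4254
−0.125·log₂(0.125) = 0.3750
−0.247·log₂(0.247) = 0.4983
−0.090·log₂(0.090) = 0.3127
−0.376·log₂(0.376) = 0.5306
Sum ≈ 2.1420 → 2.142 bits.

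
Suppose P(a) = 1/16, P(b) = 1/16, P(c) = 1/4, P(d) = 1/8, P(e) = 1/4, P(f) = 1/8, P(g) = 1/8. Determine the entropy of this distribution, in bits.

Each probability is a power of 1/2, so log₂(1/p) is an integer.
H = Σ p·log₂(1/p) = 1/16·4 + 1/16·4 + 1/4·2 + 1/8·3 + 1/4·2 + 1/8·3 + 1/8·3 = 2.625 bits.

2.625 bits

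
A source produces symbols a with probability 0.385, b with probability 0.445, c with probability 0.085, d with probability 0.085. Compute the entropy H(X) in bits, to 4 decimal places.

H = −Σ pᵢ log₂ pᵢ.
−0.385·log₂(0.385) = 0.5302
−0.445·log₂(0.445) = 0.5198
−0.085·log₂(0.085) = 0.3023
−0.085·log₂(0.085) = 0.3023
Sum ≈ 1.6546 → 1.6546 bits.

1.6546 bits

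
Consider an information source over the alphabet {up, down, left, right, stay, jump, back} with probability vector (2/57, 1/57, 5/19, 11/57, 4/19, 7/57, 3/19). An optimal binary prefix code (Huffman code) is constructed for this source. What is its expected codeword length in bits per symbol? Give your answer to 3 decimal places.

Repeatedly combine the two least-probable nodes; the expected code length is the sum of the merged weights.
merge 1/57 + 2/57 → 1/19
merge 1/19 + 7/57 → 10/57
merge 3/19 + 10/57 → 1/3
merge 11/57 + 4/19 → 23/57
merge 5/19 + 1/3 → 34/57
merge 23/57 + 34/57 → 1
L = 1/19 + 10/57 + 1/3 + 23/57 + 34/57 + 1 = 146/57 ≈ 2.561 bits/symbol.

2.561 bits/symbol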